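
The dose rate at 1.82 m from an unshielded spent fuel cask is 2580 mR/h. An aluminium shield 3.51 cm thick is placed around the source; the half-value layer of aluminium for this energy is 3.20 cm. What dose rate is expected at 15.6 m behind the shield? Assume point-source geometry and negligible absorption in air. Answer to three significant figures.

16.4 mR/h

Distance alone: (1.82/15.6)² = 0.01361, so 2580 × 0.01361 = 35.11 mR/h.
Shield: 3.51/3.20 = 1.097 half-value layers → attenuation 2^(−1.097) = 0.4675.
Combined: 35.11 × 0.4675 = 16.41 mR/h.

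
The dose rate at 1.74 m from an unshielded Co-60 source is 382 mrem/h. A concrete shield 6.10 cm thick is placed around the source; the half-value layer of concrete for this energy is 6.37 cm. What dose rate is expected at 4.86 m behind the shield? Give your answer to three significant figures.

Distance alone: 382 × (1.74/4.86)² = 382 × 0.1282 = 48.97 mrem/h.
Shield: 6.10/6.37 = 0.9576 half-value layers → attenuation 2^(−0.9576) = 0.5149.
Combined: 48.97 × 0.5149 = 25.21 mrem/h.

25.2 mrem/h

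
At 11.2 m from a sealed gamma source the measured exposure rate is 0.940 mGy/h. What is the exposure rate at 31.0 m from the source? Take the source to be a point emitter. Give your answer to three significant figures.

0.123 mGy/h

Intensity scales as (d₁/d₂)², so scaling from 11.2 m to 31.0 m:
0.940 × (11.2/31.0)² = 0.940 × 0.1305 = 0.1227 mGy/h.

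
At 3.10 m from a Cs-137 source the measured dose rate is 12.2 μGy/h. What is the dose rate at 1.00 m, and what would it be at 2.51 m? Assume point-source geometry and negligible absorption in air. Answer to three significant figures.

Since intensity falls as 1/r²,
At 1.00 m: 12.2 × (3.10/1.00)² = 12.2 × 9.610 = 117.2 μGy/h
At 2.51 m: (1.00/2.51)² = 0.1587, so 117.2 × 0.1587 = 18.60 μGy/h.

117 μGy/h; 18.6 μGy/h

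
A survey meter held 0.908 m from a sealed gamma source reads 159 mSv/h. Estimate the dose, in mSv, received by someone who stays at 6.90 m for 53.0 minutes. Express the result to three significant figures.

2.43 mSv

Since intensity falls as 1/r², rate at 6.90 m:
(0.908/6.90)² = 0.01732, so 159 × 0.01732 = 2.754 mSv/h.
Dose = rate × time = 2.754 mSv/h × 0.8833 h = 2.433 mSv.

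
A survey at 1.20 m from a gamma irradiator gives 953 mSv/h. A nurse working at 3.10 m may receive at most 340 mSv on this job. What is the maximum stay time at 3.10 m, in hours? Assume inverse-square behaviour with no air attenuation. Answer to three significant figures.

2.38 h

Intensity scales as (d₁/d₂)², so rate at 3.10 m:
953 × (1.20/3.10)² = 953 × 0.1498 = 142.8 mSv/h.
Stay time = 340 mSv ÷ 142.8 mSv/h = 2.381 h.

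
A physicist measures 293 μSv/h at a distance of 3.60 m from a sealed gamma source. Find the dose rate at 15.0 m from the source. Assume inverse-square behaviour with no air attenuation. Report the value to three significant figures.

16.9 μSv/h

Applying the 1/r² law, the rate at 15.0 m is
293 × (3.60/15.0)² = 293 × 0.05760 = 16.88 μSv/h.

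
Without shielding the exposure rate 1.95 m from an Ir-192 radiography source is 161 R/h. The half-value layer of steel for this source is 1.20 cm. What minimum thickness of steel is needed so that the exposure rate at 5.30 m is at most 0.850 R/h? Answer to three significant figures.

At 5.30 m, distance alone gives (1.95/5.30)² = 0.1354, so 161 × 0.1354 = 21.80 R/h.
Further attenuation needed: 21.80/0.850 = 25.65.
n = log₂(25.65) = 4.681 half-value layers.
Thickness = 4.681 × 1.20 cm = 5.617 cm.

5.62 cm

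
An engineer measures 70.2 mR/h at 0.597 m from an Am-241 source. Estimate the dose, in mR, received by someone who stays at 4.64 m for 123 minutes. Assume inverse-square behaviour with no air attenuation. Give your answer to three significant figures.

By the inverse-square law, rate at 4.64 m:
(0.597/4.64)² = 0.01655, so 70.2 × 0.01655 = 1.162 mR/h.
Dose = rate × time = 1.162 mR/h × 2.050 h = 2.382 mR.

2.38 mR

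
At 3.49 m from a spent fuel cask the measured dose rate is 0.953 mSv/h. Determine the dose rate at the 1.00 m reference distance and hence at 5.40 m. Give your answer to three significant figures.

11.6 mSv/h; 0.398 mSv/h

Since intensity falls as 1/r²,
At 1.00 m: (3.49/1.00)² = 12.18, so 0.953 × 12.18 = 11.61 mSv/h
At 5.40 m: 11.61 × (1.00/5.40)² = 11.61 × 0.03429 = 0.3981 mSv/h.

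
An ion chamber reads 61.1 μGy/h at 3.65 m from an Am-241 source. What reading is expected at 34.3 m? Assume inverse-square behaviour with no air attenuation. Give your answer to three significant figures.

0.692 μGy/h

Since intensity falls as 1/r², the rate at 34.3 m is
61.1 × (3.65/34.3)² = 61.1 × 0.01132 = 0.6917 μGy/h.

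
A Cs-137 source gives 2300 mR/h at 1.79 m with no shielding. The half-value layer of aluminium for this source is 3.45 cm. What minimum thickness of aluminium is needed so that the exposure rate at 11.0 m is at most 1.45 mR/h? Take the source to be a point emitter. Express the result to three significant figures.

18.6 cm

At 11.0 m, distance alone gives 2300 × (1.79/11.0)² = 2300 × 0.02648 = 60.90 mR/h.
Further attenuation needed: 60.90/1.45 = 42.00.
n = log₂(42.00) = 5.392 half-value layers.
Thickness = 5.392 × 3.45 cm = 18.60 cm.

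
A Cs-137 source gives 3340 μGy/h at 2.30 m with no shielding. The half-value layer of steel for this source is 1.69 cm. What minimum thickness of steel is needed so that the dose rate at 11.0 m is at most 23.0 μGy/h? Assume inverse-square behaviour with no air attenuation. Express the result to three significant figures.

4.51 cm

At 11.0 m, distance alone gives 3340 × (2.30/11.0)² = 3340 × 0.04372 = 146.0 μGy/h.
Further attenuation needed: 146.0/23.0 = 6.348.
n = log₂(6.348) = 2.666 half-value layers.
Thickness = 2.666 × 1.69 cm = 4.506 cm.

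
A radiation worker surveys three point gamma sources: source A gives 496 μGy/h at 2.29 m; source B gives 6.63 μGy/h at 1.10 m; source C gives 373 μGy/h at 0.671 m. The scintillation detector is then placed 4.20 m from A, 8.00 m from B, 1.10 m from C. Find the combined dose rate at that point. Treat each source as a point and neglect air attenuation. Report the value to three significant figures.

By superposition, sum each source's inverse-square contribution:
A: 496 × (2.29/4.20)² = 147.5 μGy/h
B: 6.63 × (1.10/8.00)² = 0.1253 μGy/h
C: 373 × (0.671/1.10)² = 138.8 μGy/h
Total = 147.5 + 0.1253 + 138.8 = 286.4 μGy/h.

286 μGy/h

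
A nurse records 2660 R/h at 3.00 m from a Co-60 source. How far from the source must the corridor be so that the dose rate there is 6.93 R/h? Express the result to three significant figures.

Applying the 1/r² law, d₂ = d₁·√(I₁/I₂).
I₁/I₂ = 2660/6.93 = 383.8, so d₂ = 3.00 × √383.8 = 58.77 m.

58.8 m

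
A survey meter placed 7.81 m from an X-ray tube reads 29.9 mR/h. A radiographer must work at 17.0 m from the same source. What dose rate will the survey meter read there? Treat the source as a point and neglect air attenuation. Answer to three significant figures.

Applying the 1/r² law, scaling from 7.81 m to 17.0 m:
(7.81/17.0)² = 0.2111, so 29.9 × 0.2111 = 6.312 mR/h.

6.31 mR/h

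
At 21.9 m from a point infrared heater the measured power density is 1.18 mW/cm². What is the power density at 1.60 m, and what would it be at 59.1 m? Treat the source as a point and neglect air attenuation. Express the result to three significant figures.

Applying the 1/r² law,
At 1.60 m: 1.18 × (21.9/1.60)² = 1.18 × 187.3 = 221.0 mW/cm²
At 59.1 m: 221.0 × (1.60/59.1)² = 221.0 × 0.0007329 = 0.1620 mW/cm².

221 mW/cm²; 0.162 mW/cm²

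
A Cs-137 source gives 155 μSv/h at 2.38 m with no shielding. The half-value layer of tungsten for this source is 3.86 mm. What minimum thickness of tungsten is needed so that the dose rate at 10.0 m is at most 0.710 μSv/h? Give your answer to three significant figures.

14.0 mm

At 10.0 m, distance alone gives (2.38/10.0)² = 0.05664, so 155 × 0.05664 = 8.779 μSv/h.
Further attenuation needed: 8.779/0.710 = 12.36.
n = log₂(12.36) = 3.628 half-value layers.
Thickness = 3.628 × 3.86 mm = 14.00 mm.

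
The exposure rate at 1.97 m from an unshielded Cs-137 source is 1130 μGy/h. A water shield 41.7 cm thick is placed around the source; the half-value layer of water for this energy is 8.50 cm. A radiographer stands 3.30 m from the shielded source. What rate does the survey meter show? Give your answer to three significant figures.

Distance alone: 1130 × (1.97/3.30)² = 1130 × 0.3564 = 402.7 μGy/h.
Shield: 41.7/8.50 = 4.906 half-value layers → attenuation 2^(−4.906) = 0.03335.
Combined: 402.7 × 0.03335 = 13.43 μGy/h.

13.4 μGy/h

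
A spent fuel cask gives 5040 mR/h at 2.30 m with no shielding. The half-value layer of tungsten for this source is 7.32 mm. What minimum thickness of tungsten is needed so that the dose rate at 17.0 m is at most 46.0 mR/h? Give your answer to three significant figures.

At 17.0 m, distance alone gives 5040 × (2.30/17.0)² = 5040 × 0.01830 = 92.23 mR/h.
Further attenuation needed: 92.23/46.0 = 2.005.
n = log₂(2.005) = 1.004 half-value layers.
Thickness = 1.004 × 7.32 mm = 7.349 mm.

7.35 mm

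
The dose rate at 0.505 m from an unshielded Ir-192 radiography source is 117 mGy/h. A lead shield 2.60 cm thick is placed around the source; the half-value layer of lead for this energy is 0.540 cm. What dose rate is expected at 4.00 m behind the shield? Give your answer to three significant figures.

0.0663 mGy/h

Distance alone: 117 × (0.505/4.00)² = 117 × 0.01594 = 1.865 mGy/h.
Shield: 2.60/0.540 = 4.815 half-value layers → attenuation 2^(−4.815) = 0.03553.
Combined: 1.865 × 0.03553 = 0.06626 mGy/h.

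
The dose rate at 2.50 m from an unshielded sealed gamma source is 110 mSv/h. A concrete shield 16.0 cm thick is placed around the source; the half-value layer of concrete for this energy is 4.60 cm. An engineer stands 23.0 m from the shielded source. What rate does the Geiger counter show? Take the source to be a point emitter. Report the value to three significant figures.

0.117 mSv/h

Distance alone: (2.50/23.0)² = 0.01181, so 110 × 0.01181 = 1.299 mSv/h.
Shield: 16.0/4.60 = 3.478 half-value layers → attenuation 2^(−3.478) = 0.08975.
Combined: 1.299 × 0.08975 = 0.1166 mSv/h.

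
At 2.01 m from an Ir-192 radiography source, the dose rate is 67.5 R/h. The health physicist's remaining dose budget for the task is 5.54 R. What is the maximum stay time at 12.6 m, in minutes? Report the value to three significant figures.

194 min

By the inverse-square law, rate at 12.6 m:
67.5 × (2.01/12.6)² = 67.5 × 0.02545 = 1.718 R/h.
Stay time = 5.54 R ÷ 1.718 R/h = 3.225 h = 193.5 min.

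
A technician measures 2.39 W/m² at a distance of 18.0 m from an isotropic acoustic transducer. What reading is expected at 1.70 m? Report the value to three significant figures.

268 W/m²

Intensity scales as (d₁/d₂)², so the rate at 1.70 m is
2.39 × (18.0/1.70)² = 2.39 × 112.1 = 267.9 W/m².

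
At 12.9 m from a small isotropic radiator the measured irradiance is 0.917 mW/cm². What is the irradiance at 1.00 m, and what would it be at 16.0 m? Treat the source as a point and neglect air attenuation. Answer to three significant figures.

By the inverse-square law,
At 1.00 m: (12.9/1.00)² = 166.4, so 0.917 × 166.4 = 152.6 mW/cm²
At 16.0 m: 152.6 × (1.00/16.0)² = 152.6 × 0.003906 = 0.5961 mW/cm².

153 mW/cm²; 0.596 mW/cm²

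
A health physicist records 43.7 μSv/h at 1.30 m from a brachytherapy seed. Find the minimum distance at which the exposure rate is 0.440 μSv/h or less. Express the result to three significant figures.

Intensity scales as (d₁/d₂)², so d₂ = d₁·√(I₁/I₂).
I₁/I₂ = 43.7/0.440 = 99.32, so d₂ = 1.30 × √99.32 = 12.96 m.

13.0 m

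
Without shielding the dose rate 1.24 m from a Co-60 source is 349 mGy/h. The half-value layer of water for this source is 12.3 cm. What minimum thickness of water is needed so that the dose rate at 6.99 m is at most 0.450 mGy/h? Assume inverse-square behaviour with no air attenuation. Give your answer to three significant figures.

56.7 cm

At 6.99 m, distance alone gives (1.24/6.99)² = 0.03147, so 349 × 0.03147 = 10.98 mGy/h.
Further attenuation needed: 10.98/0.450 = 24.40.
n = log₂(24.40) = 4.609 half-value layers.
Thickness = 4.609 × 12.3 cm = 56.69 cm.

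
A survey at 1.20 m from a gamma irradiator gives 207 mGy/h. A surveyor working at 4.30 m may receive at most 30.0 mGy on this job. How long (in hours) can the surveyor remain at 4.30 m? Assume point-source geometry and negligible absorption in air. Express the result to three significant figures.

1.86 h

Using I₁d₁² = I₂d₂², rate at 4.30 m:
(1.20/4.30)² = 0.07788, so 207 × 0.07788 = 16.12 mGy/h.
Stay time = 30.0 mGy ÷ 16.12 mGy/h = 1.861 h.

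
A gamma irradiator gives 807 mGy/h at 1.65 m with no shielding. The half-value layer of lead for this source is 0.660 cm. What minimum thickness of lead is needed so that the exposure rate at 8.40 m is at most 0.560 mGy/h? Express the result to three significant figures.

3.83 cm

At 8.40 m, distance alone gives (1.65/8.40)² = 0.03858, so 807 × 0.03858 = 31.13 mGy/h.
Further attenuation needed: 31.13/0.560 = 55.59.
n = log₂(55.59) = 5.797 half-value layers.
Thickness = 5.797 × 0.660 cm = 3.826 cm.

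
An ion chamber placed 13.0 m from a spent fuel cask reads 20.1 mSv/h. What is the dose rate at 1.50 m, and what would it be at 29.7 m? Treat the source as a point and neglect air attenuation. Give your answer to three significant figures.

Intensity scales as (d₁/d₂)², so
At 1.50 m: 20.1 × (13.0/1.50)² = 20.1 × 75.11 = 1510 mSv/h
At 29.7 m: (1.50/29.7)² = 0.002551, so 1510 × 0.002551 = 3.852 mSv/h.

1510 mSv/h; 3.85 mSv/h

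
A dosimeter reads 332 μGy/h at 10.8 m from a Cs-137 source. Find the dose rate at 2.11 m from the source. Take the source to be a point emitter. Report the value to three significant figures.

Intensity scales as (d₁/d₂)², so the rate at 2.11 m is
332 × (10.8/2.11)² = 332 × 26.20 = 8698 μGy/h.

8700 μGy/h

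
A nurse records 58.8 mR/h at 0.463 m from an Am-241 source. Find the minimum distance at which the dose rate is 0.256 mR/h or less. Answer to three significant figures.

By the inverse-square law, d₂ = d₁·√(I₁/I₂).
I₁/I₂ = 58.8/0.256 = 229.7, so d₂ = 0.463 × √229.7 = 7.017 m.

7.02 m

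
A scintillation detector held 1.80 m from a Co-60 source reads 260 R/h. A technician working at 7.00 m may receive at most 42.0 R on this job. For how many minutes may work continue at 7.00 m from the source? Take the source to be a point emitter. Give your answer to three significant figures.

Since intensity falls as 1/r², rate at 7.00 m:
(1.80/7.00)² = 0.06612, so 260 × 0.06612 = 17.19 R/h.
Stay time = 42.0 R ÷ 17.19 R/h = 2.443 h = 146.6 min.

147 min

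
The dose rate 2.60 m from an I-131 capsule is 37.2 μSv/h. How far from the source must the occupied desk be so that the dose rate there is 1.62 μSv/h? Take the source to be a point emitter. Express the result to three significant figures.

12.5 m

Applying the 1/r² law, d₂ = d₁·√(I₁/I₂).
I₁/I₂ = 37.2/1.62 = 22.96, so d₂ = 2.60 × √22.96 = 12.46 m.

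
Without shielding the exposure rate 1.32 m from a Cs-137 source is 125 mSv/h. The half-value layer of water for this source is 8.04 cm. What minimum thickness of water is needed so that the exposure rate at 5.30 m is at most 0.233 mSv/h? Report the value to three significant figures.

40.7 cm

At 5.30 m, distance alone gives 125 × (1.32/5.30)² = 125 × 0.06203 = 7.754 mSv/h.
Further attenuation needed: 7.754/0.233 = 33.28.
n = log₂(33.28) = 5.057 half-value layers.
Thickness = 5.057 × 8.04 cm = 40.66 cm.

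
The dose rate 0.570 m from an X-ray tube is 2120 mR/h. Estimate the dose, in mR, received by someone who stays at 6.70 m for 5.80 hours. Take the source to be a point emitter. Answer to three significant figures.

Using I₁d₁² = I₂d₂², rate at 6.70 m:
(0.570/6.70)² = 0.007238, so 2120 × 0.007238 = 15.34 mR/h.
Dose = rate × time = 15.34 mR/h × 5.800 h = 88.97 mR.

89.0 mR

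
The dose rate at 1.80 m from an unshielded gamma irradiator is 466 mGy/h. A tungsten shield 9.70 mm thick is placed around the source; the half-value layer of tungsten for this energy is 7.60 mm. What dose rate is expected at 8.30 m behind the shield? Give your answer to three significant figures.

9.05 mGy/h

Distance alone: 466 × (1.80/8.30)² = 466 × 0.04703 = 21.92 mGy/h.
Shield: 9.70/7.60 = 1.276 half-value layers → attenuation 2^(−1.276) = 0.4129.
Combined: 21.92 × 0.4129 = 9.051 mGy/h.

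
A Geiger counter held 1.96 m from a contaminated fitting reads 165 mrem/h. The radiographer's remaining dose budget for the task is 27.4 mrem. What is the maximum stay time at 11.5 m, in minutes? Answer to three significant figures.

By the inverse-square law, rate at 11.5 m:
(1.96/11.5)² = 0.02905, so 165 × 0.02905 = 4.793 mrem/h.
Stay time = 27.4 mrem ÷ 4.793 mrem/h = 5.717 h = 343.0 min.

343 min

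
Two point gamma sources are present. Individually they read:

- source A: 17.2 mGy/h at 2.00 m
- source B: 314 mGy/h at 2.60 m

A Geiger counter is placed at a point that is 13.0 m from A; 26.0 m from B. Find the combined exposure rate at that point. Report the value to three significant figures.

By superposition, sum each source's inverse-square contribution:
A: 17.2 × (2.00/13.0)² = 0.4071 mGy/h
B: 314 × (2.60/26.0)² = 3.140 mGy/h
Total = 0.4071 + 3.140 = 3.547 mGy/h.

3.55 mGy/h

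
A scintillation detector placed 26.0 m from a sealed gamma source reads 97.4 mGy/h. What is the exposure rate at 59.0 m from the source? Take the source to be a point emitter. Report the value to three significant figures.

Using I₁d₁² = I₂d₂², scaling from 26.0 m to 59.0 m:
(26.0/59.0)² = 0.1942, so 97.4 × 0.1942 = 18.92 mGy/h.

18.9 mGy/h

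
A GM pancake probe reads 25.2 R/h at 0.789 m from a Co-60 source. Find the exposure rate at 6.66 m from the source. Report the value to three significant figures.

Using I₁d₁² = I₂d₂², the rate at 6.66 m is
25.2 × (0.789/6.66)² = 25.2 × 0.01403 = 0.3536 R/h.

0.354 R/h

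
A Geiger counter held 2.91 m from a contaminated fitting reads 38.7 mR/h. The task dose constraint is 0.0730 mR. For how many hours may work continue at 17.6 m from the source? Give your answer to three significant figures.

0.0690 h

Intensity scales as (d₁/d₂)², so rate at 17.6 m:
(2.91/17.6)² = 0.02734, so 38.7 × 0.02734 = 1.058 mR/h.
Stay time = 0.0730 mR ÷ 1.058 mR/h = 0.06900 h.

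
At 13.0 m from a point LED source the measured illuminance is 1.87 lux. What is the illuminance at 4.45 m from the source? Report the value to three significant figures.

Since intensity falls as 1/r², scaling from 13.0 m to 4.45 m:
(13.0/4.45)² = 8.534, so 1.87 × 8.534 = 15.96 lux.

16.0 lux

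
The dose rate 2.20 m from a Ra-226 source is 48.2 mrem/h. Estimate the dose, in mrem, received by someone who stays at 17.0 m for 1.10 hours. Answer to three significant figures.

0.888 mrem

Applying the 1/r² law, rate at 17.0 m:
(2.20/17.0)² = 0.01675, so 48.2 × 0.01675 = 0.8074 mrem/h.
Dose = rate × time = 0.8074 mrem/h × 1.100 h = 0.8881 mrem.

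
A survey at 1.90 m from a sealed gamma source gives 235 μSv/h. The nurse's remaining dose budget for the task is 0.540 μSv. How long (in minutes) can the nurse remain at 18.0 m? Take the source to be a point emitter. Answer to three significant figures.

12.4 min

Since intensity falls as 1/r², rate at 18.0 m:
(1.90/18.0)² = 0.01114, so 235 × 0.01114 = 2.618 μSv/h.
Stay time = 0.540 μSv ÷ 2.618 μSv/h = 0.2063 h = 12.38 min.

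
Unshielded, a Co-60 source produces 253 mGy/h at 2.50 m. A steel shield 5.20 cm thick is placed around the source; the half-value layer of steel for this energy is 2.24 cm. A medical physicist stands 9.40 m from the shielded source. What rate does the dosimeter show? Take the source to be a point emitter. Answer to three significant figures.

3.58 mGy/h

Distance alone: 253 × (2.50/9.40)² = 253 × 0.07073 = 17.89 mGy/h.
Shield: 5.20/2.24 = 2.321 half-value layers → attenuation 2^(−2.321) = 0.2001.
Combined: 17.89 × 0.2001 = 3.580 mGy/h.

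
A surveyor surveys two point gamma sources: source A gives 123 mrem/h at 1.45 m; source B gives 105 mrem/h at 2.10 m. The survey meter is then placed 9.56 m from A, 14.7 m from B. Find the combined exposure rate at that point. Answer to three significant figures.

4.97 mrem/h

By superposition, sum each source's inverse-square contribution:
A: 123 × (1.45/9.56)² = 2.830 mrem/h
B: 105 × (2.10/14.7)² = 2.143 mrem/h
Total = 2.830 + 2.143 = 4.973 mrem/h.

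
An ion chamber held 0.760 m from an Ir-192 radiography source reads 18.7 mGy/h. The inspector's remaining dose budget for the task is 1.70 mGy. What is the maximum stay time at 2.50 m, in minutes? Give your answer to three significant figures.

59.0 min

By the inverse-square law, rate at 2.50 m:
18.7 × (0.760/2.50)² = 18.7 × 0.09242 = 1.728 mGy/h.
Stay time = 1.70 mGy ÷ 1.728 mGy/h = 0.9838 h = 59.03 min.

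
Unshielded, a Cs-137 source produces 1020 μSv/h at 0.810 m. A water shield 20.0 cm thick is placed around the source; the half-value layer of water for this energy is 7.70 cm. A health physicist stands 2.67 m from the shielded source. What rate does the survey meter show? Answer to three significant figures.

15.5 μSv/h

Distance alone: 1020 × (0.810/2.67)² = 1020 × 0.09203 = 93.87 μSv/h.
Shield: 20.0/7.70 = 2.597 half-value layers → attenuation 2^(−2.597) = 0.1653.
Combined: 93.87 × 0.1653 = 15.52 μSv/h.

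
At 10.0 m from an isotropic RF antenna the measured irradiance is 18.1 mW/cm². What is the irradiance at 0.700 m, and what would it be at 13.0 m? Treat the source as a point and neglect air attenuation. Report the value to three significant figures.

3690 mW/cm²; 10.7 mW/cm²

Since intensity falls as 1/r²,
At 0.700 m: 18.1 × (10.0/0.700)² = 18.1 × 204.1 = 3694 mW/cm²
At 13.0 m: 3694 × (0.700/13.0)² = 3694 × 0.002899 = 10.71 mW/cm².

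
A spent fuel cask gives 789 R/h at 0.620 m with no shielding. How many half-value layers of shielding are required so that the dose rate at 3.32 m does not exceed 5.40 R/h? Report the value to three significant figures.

2.35 half-value layers

At 3.32 m, distance alone gives 789 × (0.620/3.32)² = 789 × 0.03487 = 27.51 R/h.
Further attenuation needed: 27.51/5.40 = 5.094.
n = log₂(5.094) = 2.349 half-value layers.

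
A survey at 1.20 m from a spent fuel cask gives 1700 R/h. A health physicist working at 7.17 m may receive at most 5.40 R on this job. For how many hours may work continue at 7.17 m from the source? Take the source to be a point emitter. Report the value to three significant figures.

By the inverse-square law, rate at 7.17 m:
1700 × (1.20/7.17)² = 1700 × 0.02801 = 47.62 R/h.
Stay time = 5.40 R ÷ 47.62 R/h = 0.1134 h.

0.113 h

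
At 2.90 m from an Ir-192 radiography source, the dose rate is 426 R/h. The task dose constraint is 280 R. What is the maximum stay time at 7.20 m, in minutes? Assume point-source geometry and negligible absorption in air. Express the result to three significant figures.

Intensity scales as (d₁/d₂)², so rate at 7.20 m:
(2.90/7.20)² = 0.1622, so 426 × 0.1622 = 69.10 R/h.
Stay time = 280 R ÷ 69.10 R/h = 4.052 h = 243.1 min.

243 min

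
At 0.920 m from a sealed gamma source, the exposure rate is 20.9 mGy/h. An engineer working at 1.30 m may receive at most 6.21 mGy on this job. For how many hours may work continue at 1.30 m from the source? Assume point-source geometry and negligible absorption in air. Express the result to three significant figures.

0.593 h

Applying the 1/r² law, rate at 1.30 m:
(0.920/1.30)² = 0.5008, so 20.9 × 0.5008 = 10.47 mGy/h.
Stay time = 6.21 mGy ÷ 10.47 mGy/h = 0.5931 h.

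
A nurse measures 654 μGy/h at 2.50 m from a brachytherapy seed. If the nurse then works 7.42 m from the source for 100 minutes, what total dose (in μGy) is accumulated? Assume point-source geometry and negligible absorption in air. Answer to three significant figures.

Applying the 1/r² law, rate at 7.42 m:
654 × (2.50/7.42)² = 654 × 0.1135 = 74.23 μGy/h.
Dose = rate × time = 74.23 μGy/h × 1.667 h = 123.7 μGy.

124 μGy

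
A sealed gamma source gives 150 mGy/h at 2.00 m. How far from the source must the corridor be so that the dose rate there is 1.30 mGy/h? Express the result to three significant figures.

21.5 m

By the inverse-square law, d₂ = d₁·√(I₁/I₂).
I₁/I₂ = 150/1.30 = 115.4, so d₂ = 2.00 × √115.4 = 21.48 m.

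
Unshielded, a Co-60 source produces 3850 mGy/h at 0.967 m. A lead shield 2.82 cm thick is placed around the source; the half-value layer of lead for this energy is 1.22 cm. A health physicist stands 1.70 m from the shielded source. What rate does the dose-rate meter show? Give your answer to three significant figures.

Distance alone: 3850 × (0.967/1.70)² = 3850 × 0.3236 = 1246 mGy/h.
Shield: 2.82/1.22 = 2.311 half-value layers → attenuation 2^(−2.311) = 0.2015.
Combined: 1246 × 0.2015 = 251.1 mGy/h.

251 mGy/h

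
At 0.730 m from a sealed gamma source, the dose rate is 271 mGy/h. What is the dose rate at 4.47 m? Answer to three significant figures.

Using I₁d₁² = I₂d₂², the rate at 4.47 m is
271 × (0.730/4.47)² = 271 × 0.02667 = 7.228 mGy/h.

7.23 mGy/h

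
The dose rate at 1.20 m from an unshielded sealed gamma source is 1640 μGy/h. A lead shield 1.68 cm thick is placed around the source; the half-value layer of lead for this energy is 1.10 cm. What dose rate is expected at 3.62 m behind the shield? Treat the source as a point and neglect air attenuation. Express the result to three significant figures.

62.5 μGy/h

Distance alone: (1.20/3.62)² = 0.1099, so 1640 × 0.1099 = 180.2 μGy/h.
Shield: 1.68/1.10 = 1.527 half-value layers → attenuation 2^(−1.527) = 0.3470.
Combined: 180.2 × 0.3470 = 62.53 μGy/h.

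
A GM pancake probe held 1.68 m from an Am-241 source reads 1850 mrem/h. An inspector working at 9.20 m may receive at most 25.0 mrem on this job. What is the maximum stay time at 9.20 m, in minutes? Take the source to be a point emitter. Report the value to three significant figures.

Since intensity falls as 1/r², rate at 9.20 m:
(1.68/9.20)² = 0.03335, so 1850 × 0.03335 = 61.70 mrem/h.
Stay time = 25.0 mrem ÷ 61.70 mrem/h = 0.4052 h = 24.31 min.

24.3 min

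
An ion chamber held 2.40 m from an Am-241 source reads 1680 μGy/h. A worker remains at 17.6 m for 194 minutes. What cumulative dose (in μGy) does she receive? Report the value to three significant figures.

101 μGy

Using I₁d₁² = I₂d₂², rate at 17.6 m:
(2.40/17.6)² = 0.01860, so 1680 × 0.01860 = 31.25 μGy/h.
Dose = rate × time = 31.25 μGy/h × 3.233 h = 101.0 μGy.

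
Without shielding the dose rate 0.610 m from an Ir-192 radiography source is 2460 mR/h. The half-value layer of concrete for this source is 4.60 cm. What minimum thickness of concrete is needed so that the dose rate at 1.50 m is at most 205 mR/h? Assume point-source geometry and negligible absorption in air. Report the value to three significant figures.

At 1.50 m, distance alone gives (0.610/1.50)² = 0.1654, so 2460 × 0.1654 = 406.9 mR/h.
Further attenuation needed: 406.9/205 = 1.985.
n = log₂(1.985) = 0.9891 half-value layers.
Thickness = 0.9891 × 4.60 cm = 4.550 cm.

4.55 cm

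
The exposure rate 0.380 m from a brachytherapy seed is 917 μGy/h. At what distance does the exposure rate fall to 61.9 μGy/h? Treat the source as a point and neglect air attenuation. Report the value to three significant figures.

1.46 m

Intensity scales as (d₁/d₂)², so d₂ = d₁·√(I₁/I₂).
I₁/I₂ = 917/61.9 = 14.81, so d₂ = 0.380 × √14.81 = 1.462 m.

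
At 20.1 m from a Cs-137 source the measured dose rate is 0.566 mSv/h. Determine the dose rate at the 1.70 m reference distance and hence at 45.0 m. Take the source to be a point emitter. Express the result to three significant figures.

79.1 mSv/h; 0.113 mSv/h

Since intensity falls as 1/r²,
At 1.70 m: 0.566 × (20.1/1.70)² = 0.566 × 139.8 = 79.13 mSv/h
At 45.0 m: (1.70/45.0)² = 0.001427, so 79.13 × 0.001427 = 0.1129 mSv/h.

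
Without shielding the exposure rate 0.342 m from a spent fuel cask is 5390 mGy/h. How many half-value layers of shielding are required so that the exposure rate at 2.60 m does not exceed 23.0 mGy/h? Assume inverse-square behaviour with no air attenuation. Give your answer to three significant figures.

At 2.60 m, distance alone gives 5390 × (0.342/2.60)² = 5390 × 0.01730 = 93.25 mGy/h.
Further attenuation needed: 93.25/23.0 = 4.054.
n = log₂(4.054) = 2.019 half-value layers.

2.02 half-value layers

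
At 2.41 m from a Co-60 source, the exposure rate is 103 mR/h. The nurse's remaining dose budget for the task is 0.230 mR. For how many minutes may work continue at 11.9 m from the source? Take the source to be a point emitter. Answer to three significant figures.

Using I₁d₁² = I₂d₂², rate at 11.9 m:
103 × (2.41/11.9)² = 103 × 0.04101 = 4.224 mR/h.
Stay time = 0.230 mR ÷ 4.224 mR/h = 0.05445 h = 3.267 min.

3.27 min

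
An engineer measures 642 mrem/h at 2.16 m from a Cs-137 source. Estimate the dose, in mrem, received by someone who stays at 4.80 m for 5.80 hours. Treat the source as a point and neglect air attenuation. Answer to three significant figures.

By the inverse-square law, rate at 4.80 m:
(2.16/4.80)² = 0.2025, so 642 × 0.2025 = 130.0 mrem/h.
Dose = rate × time = 130.0 mrem/h × 5.800 h = 754.0 mrem.

754 mrem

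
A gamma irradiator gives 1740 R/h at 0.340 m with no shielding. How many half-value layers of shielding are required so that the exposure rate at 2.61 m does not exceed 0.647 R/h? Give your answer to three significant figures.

5.51 half-value layers

At 2.61 m, distance alone gives (0.340/2.61)² = 0.01697, so 1740 × 0.01697 = 29.53 R/h.
Further attenuation needed: 29.53/0.647 = 45.64.
n = log₂(45.64) = 5.512 half-value layers.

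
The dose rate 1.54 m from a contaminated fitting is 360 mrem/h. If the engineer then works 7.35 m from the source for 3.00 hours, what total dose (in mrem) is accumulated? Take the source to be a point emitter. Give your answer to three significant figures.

Applying the 1/r² law, rate at 7.35 m:
360 × (1.54/7.35)² = 360 × 0.04390 = 15.80 mrem/h.
Dose = rate × time = 15.80 mrem/h × 3.000 h = 47.40 mrem.

47.4 mrem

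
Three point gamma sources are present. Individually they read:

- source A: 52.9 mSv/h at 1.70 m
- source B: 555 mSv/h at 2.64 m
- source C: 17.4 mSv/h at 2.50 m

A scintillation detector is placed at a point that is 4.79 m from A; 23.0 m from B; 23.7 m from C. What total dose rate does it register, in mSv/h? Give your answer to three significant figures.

Each source contributes Iᵢ·(dᵢ/rᵢ)²; contributions add.
A: 52.9 × (1.70/4.79)² = 6.663 mSv/h
B: 555 × (2.64/23.0)² = 7.312 mSv/h
C: 17.4 × (2.50/23.7)² = 0.1936 mSv/h
Total = 6.663 + 7.312 + 0.1936 = 14.17 mSv/h.

14.2 mSv/h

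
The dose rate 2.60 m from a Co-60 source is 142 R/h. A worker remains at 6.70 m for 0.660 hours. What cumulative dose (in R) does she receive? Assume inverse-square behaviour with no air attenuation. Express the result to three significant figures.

By the inverse-square law, rate at 6.70 m:
(2.60/6.70)² = 0.1506, so 142 × 0.1506 = 21.39 R/h.
Dose = rate × time = 21.39 R/h × 0.6600 h = 14.12 R.

14.1 R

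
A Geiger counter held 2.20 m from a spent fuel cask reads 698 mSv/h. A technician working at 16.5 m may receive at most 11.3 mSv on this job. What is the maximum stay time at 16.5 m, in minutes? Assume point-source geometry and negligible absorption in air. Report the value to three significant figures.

54.6 min

Applying the 1/r² law, rate at 16.5 m:
(2.20/16.5)² = 0.01778, so 698 × 0.01778 = 12.41 mSv/h.
Stay time = 11.3 mSv ÷ 12.41 mSv/h = 0.9106 h = 54.64 min.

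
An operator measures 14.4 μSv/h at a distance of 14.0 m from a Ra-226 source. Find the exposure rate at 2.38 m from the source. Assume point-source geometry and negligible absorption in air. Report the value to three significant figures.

498 μSv/h

Since intensity falls as 1/r², the rate at 2.38 m is
(14.0/2.38)² = 34.60, so 14.4 × 34.60 = 498.2 μSv/h.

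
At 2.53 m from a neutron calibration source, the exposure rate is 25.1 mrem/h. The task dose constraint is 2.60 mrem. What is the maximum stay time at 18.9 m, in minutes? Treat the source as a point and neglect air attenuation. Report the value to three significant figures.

Since intensity falls as 1/r², rate at 18.9 m:
(2.53/18.9)² = 0.01792, so 25.1 × 0.01792 = 0.4498 mrem/h.
Stay time = 2.60 mrem ÷ 0.4498 mrem/h = 5.780 h = 346.8 min.

347 min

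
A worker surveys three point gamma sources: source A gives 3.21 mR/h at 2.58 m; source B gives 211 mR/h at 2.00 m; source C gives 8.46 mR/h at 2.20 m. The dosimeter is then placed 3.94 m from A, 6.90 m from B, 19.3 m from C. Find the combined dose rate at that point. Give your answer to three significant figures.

Each source contributes Iᵢ·(dᵢ/rᵢ)²; contributions add.
A: 3.21 × (2.58/3.94)² = 1.376 mR/h
B: 211 × (2.00/6.90)² = 17.73 mR/h
C: 8.46 × (2.20/19.3)² = 0.1099 mR/h
Total = 1.376 + 17.73 + 0.1099 = 19.22 mR/h.

19.2 mR/h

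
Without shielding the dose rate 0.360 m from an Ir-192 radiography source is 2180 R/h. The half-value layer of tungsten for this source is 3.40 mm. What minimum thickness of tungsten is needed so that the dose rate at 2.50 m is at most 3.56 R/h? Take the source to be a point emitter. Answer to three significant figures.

12.5 mm

At 2.50 m, distance alone gives (0.360/2.50)² = 0.02074, so 2180 × 0.02074 = 45.21 R/h.
Further attenuation needed: 45.21/3.56 = 12.70.
n = log₂(12.70) = 3.667 half-value layers.
Thickness = 3.667 × 3.40 mm = 12.47 mm.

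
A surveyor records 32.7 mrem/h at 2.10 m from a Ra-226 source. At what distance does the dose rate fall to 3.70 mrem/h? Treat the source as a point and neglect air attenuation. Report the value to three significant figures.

6.24 m

Using I₁d₁² = I₂d₂², d₂ = d₁·√(I₁/I₂).
I₁/I₂ = 32.7/3.70 = 8.838, so d₂ = 2.10 × √8.838 = 6.243 m.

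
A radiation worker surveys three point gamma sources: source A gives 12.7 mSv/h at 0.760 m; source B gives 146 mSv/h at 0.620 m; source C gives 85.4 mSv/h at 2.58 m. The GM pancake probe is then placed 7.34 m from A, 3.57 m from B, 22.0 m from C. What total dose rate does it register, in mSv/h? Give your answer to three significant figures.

5.71 mSv/h

By superposition, sum each source's inverse-square contribution:
A: 12.7 × (0.760/7.34)² = 0.1362 mSv/h
B: 146 × (0.620/3.57)² = 4.404 mSv/h
C: 85.4 × (2.58/22.0)² = 1.174 mSv/h
Total = 0.1362 + 4.404 + 1.174 = 5.714 mSv/h.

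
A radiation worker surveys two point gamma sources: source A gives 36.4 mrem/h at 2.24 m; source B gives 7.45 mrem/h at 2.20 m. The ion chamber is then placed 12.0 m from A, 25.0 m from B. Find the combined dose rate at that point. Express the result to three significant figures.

By superposition, sum each source's inverse-square contribution:
A: 36.4 × (2.24/12.0)² = 1.268 mrem/h
B: 7.45 × (2.20/25.0)² = 0.05769 mrem/h
Total = 1.268 + 0.05769 = 1.326 mrem/h.

1.33 mrem/h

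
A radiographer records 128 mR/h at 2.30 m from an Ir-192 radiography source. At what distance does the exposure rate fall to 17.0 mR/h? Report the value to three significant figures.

6.31 m

Since intensity falls as 1/r², d₂ = d₁·√(I₁/I₂).
I₁/I₂ = 128/17.0 = 7.529, so d₂ = 2.30 × √7.529 = 6.311 m.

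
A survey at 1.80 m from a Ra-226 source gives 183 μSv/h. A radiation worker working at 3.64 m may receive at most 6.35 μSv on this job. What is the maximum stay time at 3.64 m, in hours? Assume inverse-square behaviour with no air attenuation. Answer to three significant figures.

Applying the 1/r² law, rate at 3.64 m:
183 × (1.80/3.64)² = 183 × 0.2445 = 44.74 μSv/h.
Stay time = 6.35 μSv ÷ 44.74 μSv/h = 0.1419 h.

0.142 h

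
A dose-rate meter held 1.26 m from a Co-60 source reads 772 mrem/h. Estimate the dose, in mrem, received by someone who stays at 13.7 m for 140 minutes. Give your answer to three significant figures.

By the inverse-square law, rate at 13.7 m:
772 × (1.26/13.7)² = 772 × 0.008459 = 6.530 mrem/h.
Dose = rate × time = 6.530 mrem/h × 2.333 h = 15.23 mrem.

15.2 mrem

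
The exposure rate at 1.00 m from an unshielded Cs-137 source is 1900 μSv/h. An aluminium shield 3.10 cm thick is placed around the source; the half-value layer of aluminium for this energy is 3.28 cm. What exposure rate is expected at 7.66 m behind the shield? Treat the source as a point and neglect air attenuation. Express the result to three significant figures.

16.8 μSv/h

Distance alone: 1900 × (1.00/7.66)² = 1900 × 0.01704 = 32.38 μSv/h.
Shield: 3.10/3.28 = 0.9451 half-value layers → attenuation 2^(−0.9451) = 0.5194.
Combined: 32.38 × 0.5194 = 16.82 μSv/h.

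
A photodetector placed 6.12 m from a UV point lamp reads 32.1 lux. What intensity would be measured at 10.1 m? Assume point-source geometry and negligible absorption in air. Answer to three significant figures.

Intensity scales as (d₁/d₂)², so scaling from 6.12 m to 10.1 m:
(6.12/10.1)² = 0.3672, so 32.1 × 0.3672 = 11.79 lux.

11.8 lux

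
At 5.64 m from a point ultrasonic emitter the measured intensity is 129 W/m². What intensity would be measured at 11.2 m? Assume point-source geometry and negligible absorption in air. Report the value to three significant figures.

32.7 W/m²

By the inverse-square law, scaling from 5.64 m to 11.2 m:
(5.64/11.2)² = 0.2536, so 129 × 0.2536 = 32.71 W/m².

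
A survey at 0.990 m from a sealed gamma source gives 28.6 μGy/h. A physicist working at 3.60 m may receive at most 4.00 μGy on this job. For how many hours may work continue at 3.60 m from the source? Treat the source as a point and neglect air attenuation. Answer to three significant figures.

Using I₁d₁² = I₂d₂², rate at 3.60 m:
28.6 × (0.990/3.60)² = 28.6 × 0.07562 = 2.163 μGy/h.
Stay time = 4.00 μGy ÷ 2.163 μGy/h = 1.849 h.

1.85 h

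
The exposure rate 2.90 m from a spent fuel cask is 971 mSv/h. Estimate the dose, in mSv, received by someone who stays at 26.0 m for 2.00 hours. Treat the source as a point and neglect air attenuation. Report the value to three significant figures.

Using I₁d₁² = I₂d₂², rate at 26.0 m:
971 × (2.90/26.0)² = 971 × 0.01244 = 12.08 mSv/h.
Dose = rate × time = 12.08 mSv/h × 2.000 h = 24.16 mSv.

24.2 mSv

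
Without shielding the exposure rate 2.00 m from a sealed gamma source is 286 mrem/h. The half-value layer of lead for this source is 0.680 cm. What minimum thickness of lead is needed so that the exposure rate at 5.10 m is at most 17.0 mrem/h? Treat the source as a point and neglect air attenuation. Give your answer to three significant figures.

0.933 cm

At 5.10 m, distance alone gives (2.00/5.10)² = 0.1538, so 286 × 0.1538 = 43.99 mrem/h.
Further attenuation needed: 43.99/17.0 = 2.588.
n = log₂(2.588) = 1.372 half-value layers.
Thickness = 1.372 × 0.680 cm = 0.9330 cm.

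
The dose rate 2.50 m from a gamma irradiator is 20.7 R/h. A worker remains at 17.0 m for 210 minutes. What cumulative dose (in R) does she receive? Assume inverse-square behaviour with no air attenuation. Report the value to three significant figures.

1.57 R

Intensity scales as (d₁/d₂)², so rate at 17.0 m:
20.7 × (2.50/17.0)² = 20.7 × 0.02163 = 0.4477 R/h.
Dose = rate × time = 0.4477 R/h × 3.500 h = 1.567 R.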